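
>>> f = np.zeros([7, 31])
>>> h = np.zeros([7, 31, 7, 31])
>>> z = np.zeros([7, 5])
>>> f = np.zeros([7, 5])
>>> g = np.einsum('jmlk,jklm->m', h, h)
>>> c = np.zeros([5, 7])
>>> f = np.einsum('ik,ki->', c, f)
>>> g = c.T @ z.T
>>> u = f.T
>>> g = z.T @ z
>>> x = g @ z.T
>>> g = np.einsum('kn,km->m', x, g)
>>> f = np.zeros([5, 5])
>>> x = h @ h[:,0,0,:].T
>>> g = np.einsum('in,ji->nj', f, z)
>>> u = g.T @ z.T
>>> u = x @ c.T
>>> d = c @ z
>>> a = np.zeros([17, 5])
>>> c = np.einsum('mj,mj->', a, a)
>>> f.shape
(5, 5)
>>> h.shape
(7, 31, 7, 31)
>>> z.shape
(7, 5)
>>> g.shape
(5, 7)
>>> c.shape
()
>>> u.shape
(7, 31, 7, 5)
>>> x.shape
(7, 31, 7, 7)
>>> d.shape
(5, 5)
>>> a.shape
(17, 5)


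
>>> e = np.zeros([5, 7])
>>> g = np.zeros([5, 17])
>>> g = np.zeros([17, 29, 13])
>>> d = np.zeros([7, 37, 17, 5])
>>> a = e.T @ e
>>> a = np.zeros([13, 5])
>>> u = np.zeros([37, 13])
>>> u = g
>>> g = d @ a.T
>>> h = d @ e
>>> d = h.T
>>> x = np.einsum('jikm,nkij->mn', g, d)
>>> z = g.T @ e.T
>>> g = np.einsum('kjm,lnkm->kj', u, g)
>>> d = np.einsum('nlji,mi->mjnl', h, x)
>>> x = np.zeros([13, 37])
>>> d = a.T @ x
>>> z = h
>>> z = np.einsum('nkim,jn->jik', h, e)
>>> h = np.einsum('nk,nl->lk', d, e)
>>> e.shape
(5, 7)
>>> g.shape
(17, 29)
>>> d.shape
(5, 37)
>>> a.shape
(13, 5)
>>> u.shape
(17, 29, 13)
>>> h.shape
(7, 37)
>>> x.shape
(13, 37)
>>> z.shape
(5, 17, 37)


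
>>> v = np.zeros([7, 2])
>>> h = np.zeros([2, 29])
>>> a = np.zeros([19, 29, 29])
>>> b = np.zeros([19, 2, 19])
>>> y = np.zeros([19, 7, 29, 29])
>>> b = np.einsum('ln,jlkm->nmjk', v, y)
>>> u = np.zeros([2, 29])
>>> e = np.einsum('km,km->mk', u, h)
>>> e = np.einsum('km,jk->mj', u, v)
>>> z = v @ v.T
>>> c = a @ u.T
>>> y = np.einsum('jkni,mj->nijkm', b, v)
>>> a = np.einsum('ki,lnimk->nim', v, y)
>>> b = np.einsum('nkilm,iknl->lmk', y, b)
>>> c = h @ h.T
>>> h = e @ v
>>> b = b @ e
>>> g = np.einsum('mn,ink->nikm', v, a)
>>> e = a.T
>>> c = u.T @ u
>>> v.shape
(7, 2)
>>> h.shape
(29, 2)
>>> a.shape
(29, 2, 29)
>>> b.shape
(29, 7, 7)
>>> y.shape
(19, 29, 2, 29, 7)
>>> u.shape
(2, 29)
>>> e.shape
(29, 2, 29)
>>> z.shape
(7, 7)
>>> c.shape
(29, 29)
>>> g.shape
(2, 29, 29, 7)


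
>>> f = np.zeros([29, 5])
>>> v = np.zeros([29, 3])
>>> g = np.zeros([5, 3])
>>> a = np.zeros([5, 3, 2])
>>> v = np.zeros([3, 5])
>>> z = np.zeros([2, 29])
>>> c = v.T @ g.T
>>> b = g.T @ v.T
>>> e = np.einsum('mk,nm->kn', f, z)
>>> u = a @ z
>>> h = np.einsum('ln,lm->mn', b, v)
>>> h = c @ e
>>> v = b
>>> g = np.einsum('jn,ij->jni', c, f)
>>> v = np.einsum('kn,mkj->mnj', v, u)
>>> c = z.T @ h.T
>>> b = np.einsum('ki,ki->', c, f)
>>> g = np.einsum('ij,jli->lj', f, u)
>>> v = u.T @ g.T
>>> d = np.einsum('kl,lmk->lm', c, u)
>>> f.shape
(29, 5)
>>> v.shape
(29, 3, 3)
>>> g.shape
(3, 5)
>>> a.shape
(5, 3, 2)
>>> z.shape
(2, 29)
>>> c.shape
(29, 5)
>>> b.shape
()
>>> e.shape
(5, 2)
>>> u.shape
(5, 3, 29)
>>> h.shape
(5, 2)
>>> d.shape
(5, 3)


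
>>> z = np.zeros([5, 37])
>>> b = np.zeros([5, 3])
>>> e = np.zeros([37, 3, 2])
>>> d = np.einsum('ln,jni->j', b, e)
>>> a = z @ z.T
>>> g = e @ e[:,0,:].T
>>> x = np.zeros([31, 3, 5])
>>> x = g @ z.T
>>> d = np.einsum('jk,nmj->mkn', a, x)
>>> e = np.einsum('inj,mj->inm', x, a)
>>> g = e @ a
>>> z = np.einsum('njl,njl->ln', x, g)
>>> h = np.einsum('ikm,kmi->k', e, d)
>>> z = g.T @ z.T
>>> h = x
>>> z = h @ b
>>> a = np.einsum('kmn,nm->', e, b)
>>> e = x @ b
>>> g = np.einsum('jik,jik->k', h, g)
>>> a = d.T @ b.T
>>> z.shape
(37, 3, 3)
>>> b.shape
(5, 3)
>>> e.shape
(37, 3, 3)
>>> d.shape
(3, 5, 37)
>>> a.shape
(37, 5, 5)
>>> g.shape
(5,)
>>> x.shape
(37, 3, 5)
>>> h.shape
(37, 3, 5)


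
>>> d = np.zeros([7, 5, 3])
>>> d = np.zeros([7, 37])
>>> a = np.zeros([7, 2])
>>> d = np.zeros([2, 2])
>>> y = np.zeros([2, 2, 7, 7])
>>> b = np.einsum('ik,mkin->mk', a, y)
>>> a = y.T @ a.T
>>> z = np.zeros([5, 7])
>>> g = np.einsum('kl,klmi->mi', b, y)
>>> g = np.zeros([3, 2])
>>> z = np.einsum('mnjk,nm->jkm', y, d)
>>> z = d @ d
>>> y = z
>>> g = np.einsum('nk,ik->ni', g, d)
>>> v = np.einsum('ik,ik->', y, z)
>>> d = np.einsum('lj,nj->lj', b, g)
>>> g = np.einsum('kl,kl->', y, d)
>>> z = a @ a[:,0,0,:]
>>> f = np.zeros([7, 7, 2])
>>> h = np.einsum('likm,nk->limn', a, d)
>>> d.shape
(2, 2)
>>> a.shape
(7, 7, 2, 7)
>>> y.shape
(2, 2)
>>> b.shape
(2, 2)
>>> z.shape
(7, 7, 2, 7)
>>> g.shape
()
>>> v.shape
()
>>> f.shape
(7, 7, 2)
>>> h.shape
(7, 7, 7, 2)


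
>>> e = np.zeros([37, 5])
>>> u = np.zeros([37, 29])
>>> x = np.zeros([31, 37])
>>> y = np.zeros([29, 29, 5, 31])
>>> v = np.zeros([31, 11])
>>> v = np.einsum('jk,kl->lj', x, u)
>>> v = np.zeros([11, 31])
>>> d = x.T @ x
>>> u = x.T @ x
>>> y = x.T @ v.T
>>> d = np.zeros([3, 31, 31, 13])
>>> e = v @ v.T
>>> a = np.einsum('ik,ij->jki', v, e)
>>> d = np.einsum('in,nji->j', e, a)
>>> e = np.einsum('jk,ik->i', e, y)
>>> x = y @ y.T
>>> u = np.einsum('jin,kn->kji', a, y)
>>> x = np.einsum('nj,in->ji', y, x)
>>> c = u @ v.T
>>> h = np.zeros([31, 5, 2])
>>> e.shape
(37,)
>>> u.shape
(37, 11, 31)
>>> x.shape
(11, 37)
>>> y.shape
(37, 11)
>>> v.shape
(11, 31)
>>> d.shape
(31,)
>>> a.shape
(11, 31, 11)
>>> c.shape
(37, 11, 11)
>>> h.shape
(31, 5, 2)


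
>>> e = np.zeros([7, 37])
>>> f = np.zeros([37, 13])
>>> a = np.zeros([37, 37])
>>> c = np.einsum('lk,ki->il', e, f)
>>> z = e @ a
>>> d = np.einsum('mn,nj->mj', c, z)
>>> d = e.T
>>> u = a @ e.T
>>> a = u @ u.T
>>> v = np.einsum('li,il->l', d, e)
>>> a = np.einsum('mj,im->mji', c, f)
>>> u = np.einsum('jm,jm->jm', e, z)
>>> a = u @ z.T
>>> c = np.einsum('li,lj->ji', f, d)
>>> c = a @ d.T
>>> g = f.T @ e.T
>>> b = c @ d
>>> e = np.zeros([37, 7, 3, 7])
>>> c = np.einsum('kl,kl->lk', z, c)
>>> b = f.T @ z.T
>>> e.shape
(37, 7, 3, 7)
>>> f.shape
(37, 13)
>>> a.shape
(7, 7)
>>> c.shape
(37, 7)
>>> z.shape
(7, 37)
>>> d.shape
(37, 7)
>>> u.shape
(7, 37)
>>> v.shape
(37,)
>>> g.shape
(13, 7)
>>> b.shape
(13, 7)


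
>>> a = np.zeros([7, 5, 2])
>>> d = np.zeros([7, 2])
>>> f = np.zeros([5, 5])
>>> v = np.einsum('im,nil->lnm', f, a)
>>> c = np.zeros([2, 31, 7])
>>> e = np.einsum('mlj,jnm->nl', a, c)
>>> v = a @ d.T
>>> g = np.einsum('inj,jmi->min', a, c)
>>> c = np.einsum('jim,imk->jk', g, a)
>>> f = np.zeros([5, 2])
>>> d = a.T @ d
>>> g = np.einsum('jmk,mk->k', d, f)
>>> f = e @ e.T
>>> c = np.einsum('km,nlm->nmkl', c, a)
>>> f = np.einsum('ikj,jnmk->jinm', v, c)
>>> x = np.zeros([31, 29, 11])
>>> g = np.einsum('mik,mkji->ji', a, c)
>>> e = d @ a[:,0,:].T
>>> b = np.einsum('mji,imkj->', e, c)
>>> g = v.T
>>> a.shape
(7, 5, 2)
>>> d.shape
(2, 5, 2)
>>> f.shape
(7, 7, 2, 31)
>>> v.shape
(7, 5, 7)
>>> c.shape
(7, 2, 31, 5)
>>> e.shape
(2, 5, 7)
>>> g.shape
(7, 5, 7)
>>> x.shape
(31, 29, 11)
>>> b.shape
()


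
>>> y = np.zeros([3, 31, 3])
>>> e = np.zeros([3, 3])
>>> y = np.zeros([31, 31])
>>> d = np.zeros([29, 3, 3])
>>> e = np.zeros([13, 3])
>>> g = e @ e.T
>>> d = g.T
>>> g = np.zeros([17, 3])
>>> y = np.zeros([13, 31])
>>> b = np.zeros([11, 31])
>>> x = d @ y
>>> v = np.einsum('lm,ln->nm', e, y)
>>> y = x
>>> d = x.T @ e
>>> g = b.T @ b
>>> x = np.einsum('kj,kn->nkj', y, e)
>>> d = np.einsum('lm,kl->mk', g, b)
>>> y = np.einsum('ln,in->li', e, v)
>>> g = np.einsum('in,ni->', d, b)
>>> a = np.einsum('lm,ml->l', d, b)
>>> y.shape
(13, 31)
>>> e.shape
(13, 3)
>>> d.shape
(31, 11)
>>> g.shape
()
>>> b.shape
(11, 31)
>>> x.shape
(3, 13, 31)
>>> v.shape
(31, 3)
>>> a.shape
(31,)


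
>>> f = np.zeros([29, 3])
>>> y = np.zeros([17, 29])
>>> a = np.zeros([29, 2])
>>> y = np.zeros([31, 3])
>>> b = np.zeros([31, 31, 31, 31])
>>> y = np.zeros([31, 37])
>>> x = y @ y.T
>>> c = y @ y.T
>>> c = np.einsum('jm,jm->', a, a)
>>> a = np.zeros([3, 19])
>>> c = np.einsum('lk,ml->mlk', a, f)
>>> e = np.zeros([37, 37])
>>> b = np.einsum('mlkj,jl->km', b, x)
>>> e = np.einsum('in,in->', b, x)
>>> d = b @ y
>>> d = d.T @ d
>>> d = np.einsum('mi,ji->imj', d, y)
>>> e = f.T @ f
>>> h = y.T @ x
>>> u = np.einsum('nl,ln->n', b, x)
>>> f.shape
(29, 3)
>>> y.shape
(31, 37)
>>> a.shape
(3, 19)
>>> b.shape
(31, 31)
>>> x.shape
(31, 31)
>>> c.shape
(29, 3, 19)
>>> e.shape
(3, 3)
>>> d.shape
(37, 37, 31)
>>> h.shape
(37, 31)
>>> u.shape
(31,)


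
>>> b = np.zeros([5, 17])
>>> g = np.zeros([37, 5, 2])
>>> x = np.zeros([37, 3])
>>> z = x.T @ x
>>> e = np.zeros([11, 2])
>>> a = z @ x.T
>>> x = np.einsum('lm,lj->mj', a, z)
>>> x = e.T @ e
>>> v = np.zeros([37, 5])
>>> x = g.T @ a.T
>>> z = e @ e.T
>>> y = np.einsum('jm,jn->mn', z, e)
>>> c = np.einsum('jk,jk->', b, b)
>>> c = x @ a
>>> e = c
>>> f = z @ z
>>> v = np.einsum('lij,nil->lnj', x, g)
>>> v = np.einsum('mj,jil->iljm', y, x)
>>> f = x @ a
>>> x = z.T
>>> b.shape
(5, 17)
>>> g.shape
(37, 5, 2)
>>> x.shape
(11, 11)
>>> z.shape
(11, 11)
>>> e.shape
(2, 5, 37)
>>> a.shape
(3, 37)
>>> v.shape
(5, 3, 2, 11)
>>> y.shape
(11, 2)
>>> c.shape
(2, 5, 37)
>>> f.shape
(2, 5, 37)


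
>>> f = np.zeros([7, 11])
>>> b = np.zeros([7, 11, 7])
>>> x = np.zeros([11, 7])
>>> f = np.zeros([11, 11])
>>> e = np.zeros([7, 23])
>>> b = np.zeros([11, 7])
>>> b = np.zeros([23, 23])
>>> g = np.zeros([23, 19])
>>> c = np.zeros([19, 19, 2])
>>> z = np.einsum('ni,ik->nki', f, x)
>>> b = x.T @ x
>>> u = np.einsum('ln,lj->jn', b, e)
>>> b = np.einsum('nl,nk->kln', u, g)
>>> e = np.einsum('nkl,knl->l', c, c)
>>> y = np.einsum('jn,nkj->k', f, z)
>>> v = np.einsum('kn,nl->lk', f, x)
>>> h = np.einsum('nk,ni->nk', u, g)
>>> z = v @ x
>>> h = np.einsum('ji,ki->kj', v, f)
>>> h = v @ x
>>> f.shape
(11, 11)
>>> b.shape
(19, 7, 23)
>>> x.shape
(11, 7)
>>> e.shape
(2,)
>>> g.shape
(23, 19)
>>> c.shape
(19, 19, 2)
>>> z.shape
(7, 7)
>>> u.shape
(23, 7)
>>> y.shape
(7,)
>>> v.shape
(7, 11)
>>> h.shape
(7, 7)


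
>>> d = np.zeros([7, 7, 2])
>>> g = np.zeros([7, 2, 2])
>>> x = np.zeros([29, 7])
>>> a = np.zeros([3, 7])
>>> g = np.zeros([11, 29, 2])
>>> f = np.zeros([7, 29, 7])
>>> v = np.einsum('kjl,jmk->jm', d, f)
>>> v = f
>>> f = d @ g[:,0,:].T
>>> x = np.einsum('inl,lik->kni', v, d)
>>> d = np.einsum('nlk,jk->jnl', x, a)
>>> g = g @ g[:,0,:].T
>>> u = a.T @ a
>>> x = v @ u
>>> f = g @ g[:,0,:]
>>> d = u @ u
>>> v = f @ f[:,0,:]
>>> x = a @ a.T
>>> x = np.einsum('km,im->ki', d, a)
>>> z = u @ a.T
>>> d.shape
(7, 7)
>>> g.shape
(11, 29, 11)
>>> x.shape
(7, 3)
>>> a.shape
(3, 7)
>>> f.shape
(11, 29, 11)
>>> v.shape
(11, 29, 11)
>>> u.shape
(7, 7)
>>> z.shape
(7, 3)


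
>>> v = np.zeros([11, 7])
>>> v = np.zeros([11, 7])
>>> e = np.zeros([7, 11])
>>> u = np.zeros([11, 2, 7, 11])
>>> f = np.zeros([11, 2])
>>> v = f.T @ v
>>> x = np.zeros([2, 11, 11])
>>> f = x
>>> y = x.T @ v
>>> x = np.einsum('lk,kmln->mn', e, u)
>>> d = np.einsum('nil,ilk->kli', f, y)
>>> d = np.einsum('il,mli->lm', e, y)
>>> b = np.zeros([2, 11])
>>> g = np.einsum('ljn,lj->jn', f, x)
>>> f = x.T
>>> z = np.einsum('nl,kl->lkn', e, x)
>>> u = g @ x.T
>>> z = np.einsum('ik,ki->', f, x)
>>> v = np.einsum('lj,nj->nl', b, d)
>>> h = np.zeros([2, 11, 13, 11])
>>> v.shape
(11, 2)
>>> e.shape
(7, 11)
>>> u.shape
(11, 2)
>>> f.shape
(11, 2)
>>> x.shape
(2, 11)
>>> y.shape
(11, 11, 7)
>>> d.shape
(11, 11)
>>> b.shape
(2, 11)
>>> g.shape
(11, 11)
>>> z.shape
()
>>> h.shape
(2, 11, 13, 11)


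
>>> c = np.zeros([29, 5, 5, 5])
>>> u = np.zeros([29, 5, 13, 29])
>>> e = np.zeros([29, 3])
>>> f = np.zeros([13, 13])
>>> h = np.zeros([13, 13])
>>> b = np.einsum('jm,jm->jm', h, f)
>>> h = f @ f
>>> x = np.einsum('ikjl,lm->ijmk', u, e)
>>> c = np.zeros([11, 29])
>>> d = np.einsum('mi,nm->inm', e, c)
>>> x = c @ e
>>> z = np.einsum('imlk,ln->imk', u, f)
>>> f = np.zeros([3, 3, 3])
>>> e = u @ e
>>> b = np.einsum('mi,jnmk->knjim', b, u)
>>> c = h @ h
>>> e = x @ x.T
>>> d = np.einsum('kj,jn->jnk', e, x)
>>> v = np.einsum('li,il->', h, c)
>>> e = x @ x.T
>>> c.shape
(13, 13)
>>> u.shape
(29, 5, 13, 29)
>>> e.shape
(11, 11)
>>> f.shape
(3, 3, 3)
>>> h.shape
(13, 13)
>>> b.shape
(29, 5, 29, 13, 13)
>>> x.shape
(11, 3)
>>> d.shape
(11, 3, 11)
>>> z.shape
(29, 5, 29)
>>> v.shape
()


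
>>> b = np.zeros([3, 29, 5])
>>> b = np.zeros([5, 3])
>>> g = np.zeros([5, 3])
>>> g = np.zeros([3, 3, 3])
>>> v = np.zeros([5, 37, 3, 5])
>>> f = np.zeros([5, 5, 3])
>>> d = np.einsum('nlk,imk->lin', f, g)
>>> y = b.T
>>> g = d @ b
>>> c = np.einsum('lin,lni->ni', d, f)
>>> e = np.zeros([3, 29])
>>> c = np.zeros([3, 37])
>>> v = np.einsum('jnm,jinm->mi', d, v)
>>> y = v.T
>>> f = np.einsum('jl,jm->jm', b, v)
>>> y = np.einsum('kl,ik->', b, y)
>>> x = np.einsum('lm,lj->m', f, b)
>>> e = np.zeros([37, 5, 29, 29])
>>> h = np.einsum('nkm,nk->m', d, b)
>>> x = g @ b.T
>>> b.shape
(5, 3)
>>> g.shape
(5, 3, 3)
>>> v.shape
(5, 37)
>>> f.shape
(5, 37)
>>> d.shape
(5, 3, 5)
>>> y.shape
()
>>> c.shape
(3, 37)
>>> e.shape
(37, 5, 29, 29)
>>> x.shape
(5, 3, 5)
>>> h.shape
(5,)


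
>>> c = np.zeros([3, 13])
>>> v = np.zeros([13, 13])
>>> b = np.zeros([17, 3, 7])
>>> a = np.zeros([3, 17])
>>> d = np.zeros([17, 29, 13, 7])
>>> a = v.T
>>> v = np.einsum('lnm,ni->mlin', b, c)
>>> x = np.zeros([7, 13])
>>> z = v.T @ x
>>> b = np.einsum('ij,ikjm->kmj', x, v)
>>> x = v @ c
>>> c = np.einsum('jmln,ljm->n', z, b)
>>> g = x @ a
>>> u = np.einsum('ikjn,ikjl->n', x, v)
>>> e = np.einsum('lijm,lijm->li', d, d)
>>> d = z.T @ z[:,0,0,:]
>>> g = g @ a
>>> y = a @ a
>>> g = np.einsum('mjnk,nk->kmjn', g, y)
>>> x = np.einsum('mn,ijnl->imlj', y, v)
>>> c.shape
(13,)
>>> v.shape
(7, 17, 13, 3)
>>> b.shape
(17, 3, 13)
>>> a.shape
(13, 13)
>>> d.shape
(13, 17, 13, 13)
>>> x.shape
(7, 13, 3, 17)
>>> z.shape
(3, 13, 17, 13)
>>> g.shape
(13, 7, 17, 13)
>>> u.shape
(13,)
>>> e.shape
(17, 29)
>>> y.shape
(13, 13)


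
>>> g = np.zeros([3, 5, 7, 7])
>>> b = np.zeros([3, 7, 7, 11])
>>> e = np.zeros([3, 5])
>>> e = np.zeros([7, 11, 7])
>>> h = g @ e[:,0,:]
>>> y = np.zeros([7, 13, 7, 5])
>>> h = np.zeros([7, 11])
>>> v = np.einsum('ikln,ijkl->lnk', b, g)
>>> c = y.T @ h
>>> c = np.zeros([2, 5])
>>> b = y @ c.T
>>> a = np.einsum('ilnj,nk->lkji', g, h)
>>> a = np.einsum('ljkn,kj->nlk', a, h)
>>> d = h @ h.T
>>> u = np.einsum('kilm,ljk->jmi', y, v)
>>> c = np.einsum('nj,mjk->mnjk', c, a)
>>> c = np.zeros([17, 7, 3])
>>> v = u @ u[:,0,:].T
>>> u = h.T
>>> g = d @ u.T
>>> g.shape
(7, 11)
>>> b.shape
(7, 13, 7, 2)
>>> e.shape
(7, 11, 7)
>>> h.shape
(7, 11)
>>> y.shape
(7, 13, 7, 5)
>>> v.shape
(11, 5, 11)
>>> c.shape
(17, 7, 3)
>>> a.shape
(3, 5, 7)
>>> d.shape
(7, 7)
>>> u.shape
(11, 7)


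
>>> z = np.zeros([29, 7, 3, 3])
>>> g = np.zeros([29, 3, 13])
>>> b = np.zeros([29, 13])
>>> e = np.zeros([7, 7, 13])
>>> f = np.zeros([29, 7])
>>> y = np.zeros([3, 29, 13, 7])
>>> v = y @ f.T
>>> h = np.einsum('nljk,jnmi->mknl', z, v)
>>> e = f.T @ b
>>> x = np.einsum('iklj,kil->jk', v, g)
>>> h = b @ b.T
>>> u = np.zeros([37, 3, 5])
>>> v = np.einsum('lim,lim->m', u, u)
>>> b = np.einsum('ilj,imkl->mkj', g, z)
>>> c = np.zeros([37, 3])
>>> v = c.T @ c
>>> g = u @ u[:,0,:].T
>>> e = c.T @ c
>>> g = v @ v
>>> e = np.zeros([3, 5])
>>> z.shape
(29, 7, 3, 3)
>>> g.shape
(3, 3)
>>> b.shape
(7, 3, 13)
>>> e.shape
(3, 5)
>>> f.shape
(29, 7)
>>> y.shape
(3, 29, 13, 7)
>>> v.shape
(3, 3)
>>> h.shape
(29, 29)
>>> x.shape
(29, 29)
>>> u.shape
(37, 3, 5)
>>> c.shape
(37, 3)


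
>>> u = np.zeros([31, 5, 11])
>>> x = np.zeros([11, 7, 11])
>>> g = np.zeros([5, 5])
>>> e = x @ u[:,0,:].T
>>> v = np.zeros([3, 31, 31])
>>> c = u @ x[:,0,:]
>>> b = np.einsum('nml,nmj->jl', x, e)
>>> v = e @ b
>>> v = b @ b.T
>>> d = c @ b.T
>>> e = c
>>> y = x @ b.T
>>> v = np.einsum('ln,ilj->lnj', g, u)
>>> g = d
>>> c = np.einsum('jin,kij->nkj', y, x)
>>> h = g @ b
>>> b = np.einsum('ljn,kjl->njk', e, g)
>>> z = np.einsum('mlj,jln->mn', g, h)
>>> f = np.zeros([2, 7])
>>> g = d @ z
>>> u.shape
(31, 5, 11)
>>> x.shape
(11, 7, 11)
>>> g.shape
(31, 5, 11)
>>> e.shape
(31, 5, 11)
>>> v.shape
(5, 5, 11)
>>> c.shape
(31, 11, 11)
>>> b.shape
(11, 5, 31)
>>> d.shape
(31, 5, 31)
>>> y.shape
(11, 7, 31)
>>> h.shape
(31, 5, 11)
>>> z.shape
(31, 11)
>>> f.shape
(2, 7)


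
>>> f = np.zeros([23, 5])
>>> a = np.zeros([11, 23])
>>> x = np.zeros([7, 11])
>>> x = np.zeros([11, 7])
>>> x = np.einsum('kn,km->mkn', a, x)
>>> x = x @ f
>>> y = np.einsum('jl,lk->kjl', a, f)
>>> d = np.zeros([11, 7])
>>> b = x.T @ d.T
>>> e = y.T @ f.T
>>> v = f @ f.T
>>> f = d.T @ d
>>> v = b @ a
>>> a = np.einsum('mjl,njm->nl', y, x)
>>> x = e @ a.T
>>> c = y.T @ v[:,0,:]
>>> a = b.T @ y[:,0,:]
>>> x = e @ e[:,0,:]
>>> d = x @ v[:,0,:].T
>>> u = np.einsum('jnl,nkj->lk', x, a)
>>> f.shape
(7, 7)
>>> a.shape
(11, 11, 23)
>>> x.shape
(23, 11, 23)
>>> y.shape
(5, 11, 23)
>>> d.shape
(23, 11, 5)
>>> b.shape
(5, 11, 11)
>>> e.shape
(23, 11, 23)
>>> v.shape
(5, 11, 23)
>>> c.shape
(23, 11, 23)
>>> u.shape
(23, 11)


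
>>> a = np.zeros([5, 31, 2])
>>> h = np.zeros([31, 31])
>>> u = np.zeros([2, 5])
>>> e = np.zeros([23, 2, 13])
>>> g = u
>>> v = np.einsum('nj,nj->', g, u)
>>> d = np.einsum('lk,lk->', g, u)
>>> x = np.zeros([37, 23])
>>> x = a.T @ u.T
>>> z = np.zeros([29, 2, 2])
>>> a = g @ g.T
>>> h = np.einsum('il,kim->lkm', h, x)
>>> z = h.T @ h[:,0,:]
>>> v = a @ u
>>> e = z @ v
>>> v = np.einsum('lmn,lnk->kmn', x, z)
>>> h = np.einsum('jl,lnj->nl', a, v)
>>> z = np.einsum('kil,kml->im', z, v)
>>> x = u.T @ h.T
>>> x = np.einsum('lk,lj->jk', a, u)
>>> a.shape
(2, 2)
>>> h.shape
(31, 2)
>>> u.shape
(2, 5)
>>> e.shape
(2, 2, 5)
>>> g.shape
(2, 5)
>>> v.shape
(2, 31, 2)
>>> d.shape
()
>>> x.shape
(5, 2)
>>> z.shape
(2, 31)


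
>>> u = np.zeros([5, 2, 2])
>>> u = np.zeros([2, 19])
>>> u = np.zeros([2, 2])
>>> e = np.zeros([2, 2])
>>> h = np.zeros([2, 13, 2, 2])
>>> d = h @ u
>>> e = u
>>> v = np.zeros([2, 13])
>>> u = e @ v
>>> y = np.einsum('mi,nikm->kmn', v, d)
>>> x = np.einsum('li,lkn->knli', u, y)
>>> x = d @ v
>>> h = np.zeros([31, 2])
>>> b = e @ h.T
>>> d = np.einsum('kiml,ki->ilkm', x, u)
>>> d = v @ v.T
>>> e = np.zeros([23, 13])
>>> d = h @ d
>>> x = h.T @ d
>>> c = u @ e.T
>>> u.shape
(2, 13)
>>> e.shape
(23, 13)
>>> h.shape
(31, 2)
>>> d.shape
(31, 2)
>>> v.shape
(2, 13)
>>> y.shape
(2, 2, 2)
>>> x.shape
(2, 2)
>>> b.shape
(2, 31)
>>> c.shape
(2, 23)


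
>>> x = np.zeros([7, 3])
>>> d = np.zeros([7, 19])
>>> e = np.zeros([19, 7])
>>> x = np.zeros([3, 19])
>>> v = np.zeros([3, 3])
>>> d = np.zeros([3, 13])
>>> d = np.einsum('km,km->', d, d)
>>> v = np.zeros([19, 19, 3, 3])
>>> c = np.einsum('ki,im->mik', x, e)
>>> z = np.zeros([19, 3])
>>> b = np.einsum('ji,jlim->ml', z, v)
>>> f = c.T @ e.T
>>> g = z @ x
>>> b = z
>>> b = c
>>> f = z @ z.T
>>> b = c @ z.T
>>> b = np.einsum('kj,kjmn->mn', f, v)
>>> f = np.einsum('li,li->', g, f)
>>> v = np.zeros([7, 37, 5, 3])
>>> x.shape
(3, 19)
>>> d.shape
()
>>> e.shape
(19, 7)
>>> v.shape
(7, 37, 5, 3)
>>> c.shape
(7, 19, 3)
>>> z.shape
(19, 3)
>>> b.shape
(3, 3)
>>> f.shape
()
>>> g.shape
(19, 19)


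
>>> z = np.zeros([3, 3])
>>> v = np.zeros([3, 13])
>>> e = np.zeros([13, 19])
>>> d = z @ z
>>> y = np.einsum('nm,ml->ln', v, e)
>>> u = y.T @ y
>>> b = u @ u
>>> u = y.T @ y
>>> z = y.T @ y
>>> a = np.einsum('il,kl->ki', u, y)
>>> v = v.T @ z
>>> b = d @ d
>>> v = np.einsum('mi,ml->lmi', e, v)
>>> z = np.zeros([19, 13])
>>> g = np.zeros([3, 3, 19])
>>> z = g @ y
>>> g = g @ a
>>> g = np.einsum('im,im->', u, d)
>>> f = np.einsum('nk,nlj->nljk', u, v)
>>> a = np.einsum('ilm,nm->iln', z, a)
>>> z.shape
(3, 3, 3)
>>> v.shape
(3, 13, 19)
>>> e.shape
(13, 19)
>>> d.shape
(3, 3)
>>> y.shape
(19, 3)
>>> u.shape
(3, 3)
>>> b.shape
(3, 3)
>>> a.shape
(3, 3, 19)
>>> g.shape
()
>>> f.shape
(3, 13, 19, 3)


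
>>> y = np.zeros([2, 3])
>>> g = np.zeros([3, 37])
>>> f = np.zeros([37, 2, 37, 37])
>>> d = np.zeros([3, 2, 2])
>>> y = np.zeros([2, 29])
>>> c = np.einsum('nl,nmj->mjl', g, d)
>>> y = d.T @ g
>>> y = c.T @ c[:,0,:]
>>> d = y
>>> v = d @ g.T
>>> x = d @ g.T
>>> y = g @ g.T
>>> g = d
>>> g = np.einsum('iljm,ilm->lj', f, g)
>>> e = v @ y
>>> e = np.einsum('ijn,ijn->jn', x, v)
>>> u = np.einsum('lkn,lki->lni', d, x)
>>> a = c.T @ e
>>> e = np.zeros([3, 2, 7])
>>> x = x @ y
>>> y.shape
(3, 3)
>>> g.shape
(2, 37)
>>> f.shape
(37, 2, 37, 37)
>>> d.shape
(37, 2, 37)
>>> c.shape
(2, 2, 37)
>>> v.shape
(37, 2, 3)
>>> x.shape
(37, 2, 3)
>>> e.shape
(3, 2, 7)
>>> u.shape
(37, 37, 3)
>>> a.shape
(37, 2, 3)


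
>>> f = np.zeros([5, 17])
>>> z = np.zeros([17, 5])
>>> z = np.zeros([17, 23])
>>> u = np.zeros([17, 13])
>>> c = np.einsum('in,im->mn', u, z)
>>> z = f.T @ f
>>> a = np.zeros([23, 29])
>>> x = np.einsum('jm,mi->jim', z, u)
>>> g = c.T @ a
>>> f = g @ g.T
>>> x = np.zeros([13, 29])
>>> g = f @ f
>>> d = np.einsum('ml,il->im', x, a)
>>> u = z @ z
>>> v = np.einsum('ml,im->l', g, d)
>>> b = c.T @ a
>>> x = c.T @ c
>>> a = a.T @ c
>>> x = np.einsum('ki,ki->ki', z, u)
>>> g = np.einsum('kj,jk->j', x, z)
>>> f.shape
(13, 13)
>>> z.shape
(17, 17)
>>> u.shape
(17, 17)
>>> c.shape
(23, 13)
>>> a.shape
(29, 13)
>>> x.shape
(17, 17)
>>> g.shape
(17,)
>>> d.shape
(23, 13)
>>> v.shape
(13,)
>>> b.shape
(13, 29)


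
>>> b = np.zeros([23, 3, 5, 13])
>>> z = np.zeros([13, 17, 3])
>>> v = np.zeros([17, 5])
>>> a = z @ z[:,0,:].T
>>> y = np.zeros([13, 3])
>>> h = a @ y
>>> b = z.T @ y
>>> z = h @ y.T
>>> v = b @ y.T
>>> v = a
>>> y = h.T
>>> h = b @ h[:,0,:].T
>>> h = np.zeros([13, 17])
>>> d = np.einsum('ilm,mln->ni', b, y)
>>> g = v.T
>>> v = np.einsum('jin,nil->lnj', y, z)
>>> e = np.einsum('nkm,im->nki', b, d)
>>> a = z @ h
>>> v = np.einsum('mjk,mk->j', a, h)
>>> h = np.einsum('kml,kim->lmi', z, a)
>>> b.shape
(3, 17, 3)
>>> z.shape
(13, 17, 13)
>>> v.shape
(17,)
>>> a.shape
(13, 17, 17)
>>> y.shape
(3, 17, 13)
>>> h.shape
(13, 17, 17)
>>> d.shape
(13, 3)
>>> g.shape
(13, 17, 13)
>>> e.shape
(3, 17, 13)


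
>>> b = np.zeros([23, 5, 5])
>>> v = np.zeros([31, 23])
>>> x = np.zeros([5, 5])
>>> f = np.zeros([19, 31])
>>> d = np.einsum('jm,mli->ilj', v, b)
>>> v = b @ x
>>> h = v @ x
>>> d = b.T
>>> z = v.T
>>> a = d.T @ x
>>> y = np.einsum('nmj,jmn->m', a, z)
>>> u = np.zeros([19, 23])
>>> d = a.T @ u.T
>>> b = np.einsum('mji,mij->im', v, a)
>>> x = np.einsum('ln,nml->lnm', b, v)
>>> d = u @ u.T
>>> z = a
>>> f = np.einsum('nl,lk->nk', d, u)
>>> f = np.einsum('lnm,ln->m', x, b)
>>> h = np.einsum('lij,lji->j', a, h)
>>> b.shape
(5, 23)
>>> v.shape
(23, 5, 5)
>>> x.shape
(5, 23, 5)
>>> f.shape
(5,)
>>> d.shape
(19, 19)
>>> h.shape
(5,)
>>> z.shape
(23, 5, 5)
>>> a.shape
(23, 5, 5)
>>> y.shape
(5,)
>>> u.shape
(19, 23)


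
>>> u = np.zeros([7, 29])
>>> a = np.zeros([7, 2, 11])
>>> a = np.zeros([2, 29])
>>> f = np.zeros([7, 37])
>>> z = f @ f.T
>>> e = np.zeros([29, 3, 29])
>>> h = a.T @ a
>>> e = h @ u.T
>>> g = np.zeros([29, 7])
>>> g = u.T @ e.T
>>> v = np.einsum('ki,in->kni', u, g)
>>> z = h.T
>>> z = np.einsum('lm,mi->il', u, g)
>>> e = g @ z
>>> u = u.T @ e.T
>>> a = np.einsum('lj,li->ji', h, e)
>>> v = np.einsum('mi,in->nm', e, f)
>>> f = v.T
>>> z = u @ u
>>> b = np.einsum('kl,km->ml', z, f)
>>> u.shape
(29, 29)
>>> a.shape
(29, 7)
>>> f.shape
(29, 37)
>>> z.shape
(29, 29)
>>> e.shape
(29, 7)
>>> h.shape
(29, 29)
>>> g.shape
(29, 29)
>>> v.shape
(37, 29)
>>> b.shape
(37, 29)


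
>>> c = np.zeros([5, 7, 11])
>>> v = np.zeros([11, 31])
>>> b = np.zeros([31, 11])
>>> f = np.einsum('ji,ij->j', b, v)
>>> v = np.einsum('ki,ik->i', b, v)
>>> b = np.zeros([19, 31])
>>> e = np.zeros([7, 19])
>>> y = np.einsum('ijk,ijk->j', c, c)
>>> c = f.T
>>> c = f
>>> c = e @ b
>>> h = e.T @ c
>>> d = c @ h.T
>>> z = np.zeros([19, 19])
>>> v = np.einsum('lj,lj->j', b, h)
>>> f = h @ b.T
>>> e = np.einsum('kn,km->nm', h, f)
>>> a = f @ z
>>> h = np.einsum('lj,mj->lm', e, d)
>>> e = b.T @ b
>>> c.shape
(7, 31)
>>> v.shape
(31,)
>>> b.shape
(19, 31)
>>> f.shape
(19, 19)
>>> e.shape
(31, 31)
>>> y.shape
(7,)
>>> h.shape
(31, 7)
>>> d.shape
(7, 19)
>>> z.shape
(19, 19)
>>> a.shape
(19, 19)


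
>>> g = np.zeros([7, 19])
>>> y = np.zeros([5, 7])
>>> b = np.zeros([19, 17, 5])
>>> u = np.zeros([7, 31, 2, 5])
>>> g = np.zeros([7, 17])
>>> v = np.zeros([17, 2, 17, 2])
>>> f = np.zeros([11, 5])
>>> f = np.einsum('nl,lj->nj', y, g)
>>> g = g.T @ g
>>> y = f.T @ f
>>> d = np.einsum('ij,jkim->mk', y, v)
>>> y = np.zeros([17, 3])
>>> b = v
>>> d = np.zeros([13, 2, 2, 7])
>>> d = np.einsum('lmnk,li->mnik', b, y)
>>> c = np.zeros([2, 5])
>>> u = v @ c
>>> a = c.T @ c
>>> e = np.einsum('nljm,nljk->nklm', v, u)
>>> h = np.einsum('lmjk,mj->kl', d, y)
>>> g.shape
(17, 17)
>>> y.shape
(17, 3)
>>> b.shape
(17, 2, 17, 2)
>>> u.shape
(17, 2, 17, 5)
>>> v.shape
(17, 2, 17, 2)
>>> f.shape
(5, 17)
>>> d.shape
(2, 17, 3, 2)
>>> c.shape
(2, 5)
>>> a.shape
(5, 5)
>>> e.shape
(17, 5, 2, 2)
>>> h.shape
(2, 2)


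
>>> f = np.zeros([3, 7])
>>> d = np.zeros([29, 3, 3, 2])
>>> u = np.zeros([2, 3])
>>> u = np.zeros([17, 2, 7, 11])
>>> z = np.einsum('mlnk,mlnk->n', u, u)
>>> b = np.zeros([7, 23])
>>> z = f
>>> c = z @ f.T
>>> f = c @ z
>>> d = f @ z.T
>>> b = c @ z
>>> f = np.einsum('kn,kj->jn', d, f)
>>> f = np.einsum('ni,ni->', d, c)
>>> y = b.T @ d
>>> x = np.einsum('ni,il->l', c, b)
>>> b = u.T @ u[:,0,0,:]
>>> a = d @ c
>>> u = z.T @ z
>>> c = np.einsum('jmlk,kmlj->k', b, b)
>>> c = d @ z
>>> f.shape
()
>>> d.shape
(3, 3)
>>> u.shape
(7, 7)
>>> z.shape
(3, 7)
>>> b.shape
(11, 7, 2, 11)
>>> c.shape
(3, 7)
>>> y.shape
(7, 3)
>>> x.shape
(7,)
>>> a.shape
(3, 3)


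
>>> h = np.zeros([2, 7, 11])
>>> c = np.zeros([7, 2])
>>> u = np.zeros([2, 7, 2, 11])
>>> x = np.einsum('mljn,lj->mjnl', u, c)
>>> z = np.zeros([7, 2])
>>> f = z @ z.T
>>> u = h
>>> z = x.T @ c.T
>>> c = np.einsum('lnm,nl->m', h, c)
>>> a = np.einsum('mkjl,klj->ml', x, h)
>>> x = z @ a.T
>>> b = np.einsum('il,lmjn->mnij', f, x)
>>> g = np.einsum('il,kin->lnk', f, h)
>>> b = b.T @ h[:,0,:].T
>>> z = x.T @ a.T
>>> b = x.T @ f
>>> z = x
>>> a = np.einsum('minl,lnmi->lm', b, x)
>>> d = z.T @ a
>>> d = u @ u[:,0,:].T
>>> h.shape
(2, 7, 11)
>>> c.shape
(11,)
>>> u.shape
(2, 7, 11)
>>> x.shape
(7, 11, 2, 2)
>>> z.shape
(7, 11, 2, 2)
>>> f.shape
(7, 7)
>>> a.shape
(7, 2)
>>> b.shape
(2, 2, 11, 7)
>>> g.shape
(7, 11, 2)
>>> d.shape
(2, 7, 2)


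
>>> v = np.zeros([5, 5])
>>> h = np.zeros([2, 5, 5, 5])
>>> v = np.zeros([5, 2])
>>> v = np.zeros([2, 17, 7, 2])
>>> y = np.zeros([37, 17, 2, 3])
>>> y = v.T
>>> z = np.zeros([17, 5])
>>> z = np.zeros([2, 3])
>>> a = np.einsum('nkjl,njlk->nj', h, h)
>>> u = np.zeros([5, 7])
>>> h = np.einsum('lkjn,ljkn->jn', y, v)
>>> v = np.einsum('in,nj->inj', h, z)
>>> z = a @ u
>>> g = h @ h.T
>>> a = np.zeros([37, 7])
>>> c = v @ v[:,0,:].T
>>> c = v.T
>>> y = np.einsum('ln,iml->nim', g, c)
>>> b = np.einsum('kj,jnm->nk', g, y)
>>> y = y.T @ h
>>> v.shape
(17, 2, 3)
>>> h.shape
(17, 2)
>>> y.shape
(2, 3, 2)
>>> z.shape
(2, 7)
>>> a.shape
(37, 7)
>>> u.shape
(5, 7)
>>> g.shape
(17, 17)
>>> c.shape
(3, 2, 17)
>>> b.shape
(3, 17)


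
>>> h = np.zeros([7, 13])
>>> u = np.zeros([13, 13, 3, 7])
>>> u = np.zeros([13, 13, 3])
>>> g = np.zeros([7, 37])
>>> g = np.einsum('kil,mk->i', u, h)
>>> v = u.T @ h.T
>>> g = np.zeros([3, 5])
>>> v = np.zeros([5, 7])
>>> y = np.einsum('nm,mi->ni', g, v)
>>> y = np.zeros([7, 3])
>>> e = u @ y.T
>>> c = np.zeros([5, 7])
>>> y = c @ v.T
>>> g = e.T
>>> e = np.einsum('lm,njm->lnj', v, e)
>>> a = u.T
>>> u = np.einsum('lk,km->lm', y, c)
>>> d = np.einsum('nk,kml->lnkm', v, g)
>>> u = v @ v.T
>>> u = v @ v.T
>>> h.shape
(7, 13)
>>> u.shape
(5, 5)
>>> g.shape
(7, 13, 13)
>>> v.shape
(5, 7)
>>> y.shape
(5, 5)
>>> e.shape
(5, 13, 13)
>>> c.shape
(5, 7)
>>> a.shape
(3, 13, 13)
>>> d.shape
(13, 5, 7, 13)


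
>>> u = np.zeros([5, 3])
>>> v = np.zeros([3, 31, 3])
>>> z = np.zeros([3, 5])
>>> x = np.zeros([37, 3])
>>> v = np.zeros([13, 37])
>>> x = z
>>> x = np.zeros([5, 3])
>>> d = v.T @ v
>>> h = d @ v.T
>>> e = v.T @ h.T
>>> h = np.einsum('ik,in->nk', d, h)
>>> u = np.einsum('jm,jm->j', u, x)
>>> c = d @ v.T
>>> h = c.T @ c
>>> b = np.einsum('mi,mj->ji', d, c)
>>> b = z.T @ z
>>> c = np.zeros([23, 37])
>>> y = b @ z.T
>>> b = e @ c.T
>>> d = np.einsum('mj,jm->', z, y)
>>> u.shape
(5,)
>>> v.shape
(13, 37)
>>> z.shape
(3, 5)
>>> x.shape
(5, 3)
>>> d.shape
()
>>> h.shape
(13, 13)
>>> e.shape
(37, 37)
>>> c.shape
(23, 37)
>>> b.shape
(37, 23)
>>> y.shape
(5, 3)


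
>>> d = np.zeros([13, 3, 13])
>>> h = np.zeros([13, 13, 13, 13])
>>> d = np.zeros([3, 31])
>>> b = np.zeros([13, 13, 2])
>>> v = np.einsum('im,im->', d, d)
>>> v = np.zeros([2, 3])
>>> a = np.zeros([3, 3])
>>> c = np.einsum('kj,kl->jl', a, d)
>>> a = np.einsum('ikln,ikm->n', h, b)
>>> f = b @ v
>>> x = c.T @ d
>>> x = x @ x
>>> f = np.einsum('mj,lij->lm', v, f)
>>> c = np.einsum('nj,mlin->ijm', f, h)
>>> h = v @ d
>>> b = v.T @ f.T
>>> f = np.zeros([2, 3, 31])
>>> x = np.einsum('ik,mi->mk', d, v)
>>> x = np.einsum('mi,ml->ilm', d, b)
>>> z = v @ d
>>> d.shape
(3, 31)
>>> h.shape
(2, 31)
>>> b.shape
(3, 13)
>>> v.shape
(2, 3)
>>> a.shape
(13,)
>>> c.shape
(13, 2, 13)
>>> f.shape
(2, 3, 31)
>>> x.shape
(31, 13, 3)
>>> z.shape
(2, 31)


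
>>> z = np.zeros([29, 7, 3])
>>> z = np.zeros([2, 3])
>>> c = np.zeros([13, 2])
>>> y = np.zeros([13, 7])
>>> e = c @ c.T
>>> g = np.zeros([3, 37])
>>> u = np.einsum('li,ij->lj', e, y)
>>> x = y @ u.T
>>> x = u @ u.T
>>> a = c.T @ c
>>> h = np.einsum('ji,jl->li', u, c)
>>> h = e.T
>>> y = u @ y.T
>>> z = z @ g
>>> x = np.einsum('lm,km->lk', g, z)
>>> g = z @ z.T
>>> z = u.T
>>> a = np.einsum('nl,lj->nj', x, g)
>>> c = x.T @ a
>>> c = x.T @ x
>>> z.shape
(7, 13)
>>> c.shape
(2, 2)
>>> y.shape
(13, 13)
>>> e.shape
(13, 13)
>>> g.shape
(2, 2)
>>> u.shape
(13, 7)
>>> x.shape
(3, 2)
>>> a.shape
(3, 2)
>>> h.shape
(13, 13)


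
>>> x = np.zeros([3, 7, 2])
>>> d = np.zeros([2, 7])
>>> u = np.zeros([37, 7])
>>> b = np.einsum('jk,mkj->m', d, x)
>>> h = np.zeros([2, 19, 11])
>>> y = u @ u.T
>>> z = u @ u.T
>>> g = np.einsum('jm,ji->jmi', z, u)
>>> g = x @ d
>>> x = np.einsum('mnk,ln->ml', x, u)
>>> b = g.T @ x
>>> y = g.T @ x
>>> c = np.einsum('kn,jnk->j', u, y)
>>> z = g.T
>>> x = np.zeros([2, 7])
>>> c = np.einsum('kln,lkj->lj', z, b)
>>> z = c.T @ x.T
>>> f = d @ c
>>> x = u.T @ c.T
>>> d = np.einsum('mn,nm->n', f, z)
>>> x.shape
(7, 7)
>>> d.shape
(37,)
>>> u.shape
(37, 7)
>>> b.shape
(7, 7, 37)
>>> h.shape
(2, 19, 11)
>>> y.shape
(7, 7, 37)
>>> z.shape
(37, 2)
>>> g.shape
(3, 7, 7)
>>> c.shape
(7, 37)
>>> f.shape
(2, 37)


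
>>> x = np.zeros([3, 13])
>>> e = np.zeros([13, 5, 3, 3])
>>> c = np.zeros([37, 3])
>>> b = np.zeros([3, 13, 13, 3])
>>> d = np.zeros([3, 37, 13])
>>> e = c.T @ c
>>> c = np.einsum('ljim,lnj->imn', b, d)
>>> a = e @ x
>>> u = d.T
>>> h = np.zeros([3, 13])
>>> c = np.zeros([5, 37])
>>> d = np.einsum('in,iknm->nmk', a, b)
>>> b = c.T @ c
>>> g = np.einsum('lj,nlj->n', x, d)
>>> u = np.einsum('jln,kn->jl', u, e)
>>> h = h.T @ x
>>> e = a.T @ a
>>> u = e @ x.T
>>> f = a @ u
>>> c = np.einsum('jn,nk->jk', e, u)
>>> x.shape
(3, 13)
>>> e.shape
(13, 13)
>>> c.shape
(13, 3)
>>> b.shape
(37, 37)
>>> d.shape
(13, 3, 13)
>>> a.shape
(3, 13)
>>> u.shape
(13, 3)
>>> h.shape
(13, 13)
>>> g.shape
(13,)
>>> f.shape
(3, 3)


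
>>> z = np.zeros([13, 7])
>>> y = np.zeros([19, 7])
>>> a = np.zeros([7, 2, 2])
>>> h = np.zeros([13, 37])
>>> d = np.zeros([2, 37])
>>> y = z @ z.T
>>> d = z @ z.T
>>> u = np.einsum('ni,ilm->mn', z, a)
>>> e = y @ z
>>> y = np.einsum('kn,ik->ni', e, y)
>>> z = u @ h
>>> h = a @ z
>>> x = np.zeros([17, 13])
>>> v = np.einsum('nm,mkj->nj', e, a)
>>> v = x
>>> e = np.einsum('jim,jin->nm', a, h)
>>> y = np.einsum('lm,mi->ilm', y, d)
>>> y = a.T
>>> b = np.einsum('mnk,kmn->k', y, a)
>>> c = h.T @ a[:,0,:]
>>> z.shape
(2, 37)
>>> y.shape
(2, 2, 7)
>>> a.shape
(7, 2, 2)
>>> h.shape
(7, 2, 37)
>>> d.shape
(13, 13)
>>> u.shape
(2, 13)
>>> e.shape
(37, 2)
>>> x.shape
(17, 13)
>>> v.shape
(17, 13)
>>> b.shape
(7,)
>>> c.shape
(37, 2, 2)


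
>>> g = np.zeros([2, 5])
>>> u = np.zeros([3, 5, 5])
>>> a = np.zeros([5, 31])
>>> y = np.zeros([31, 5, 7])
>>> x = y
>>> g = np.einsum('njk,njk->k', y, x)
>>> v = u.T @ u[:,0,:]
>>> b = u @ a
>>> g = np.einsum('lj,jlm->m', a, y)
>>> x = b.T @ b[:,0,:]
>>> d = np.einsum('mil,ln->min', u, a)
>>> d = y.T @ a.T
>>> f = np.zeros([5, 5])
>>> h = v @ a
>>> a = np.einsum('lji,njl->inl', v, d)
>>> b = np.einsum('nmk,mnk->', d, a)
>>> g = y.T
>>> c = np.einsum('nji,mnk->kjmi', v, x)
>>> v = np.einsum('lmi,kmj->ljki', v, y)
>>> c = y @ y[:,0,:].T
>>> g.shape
(7, 5, 31)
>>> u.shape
(3, 5, 5)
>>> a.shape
(5, 7, 5)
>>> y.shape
(31, 5, 7)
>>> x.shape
(31, 5, 31)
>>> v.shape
(5, 7, 31, 5)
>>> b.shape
()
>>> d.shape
(7, 5, 5)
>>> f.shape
(5, 5)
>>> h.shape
(5, 5, 31)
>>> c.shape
(31, 5, 31)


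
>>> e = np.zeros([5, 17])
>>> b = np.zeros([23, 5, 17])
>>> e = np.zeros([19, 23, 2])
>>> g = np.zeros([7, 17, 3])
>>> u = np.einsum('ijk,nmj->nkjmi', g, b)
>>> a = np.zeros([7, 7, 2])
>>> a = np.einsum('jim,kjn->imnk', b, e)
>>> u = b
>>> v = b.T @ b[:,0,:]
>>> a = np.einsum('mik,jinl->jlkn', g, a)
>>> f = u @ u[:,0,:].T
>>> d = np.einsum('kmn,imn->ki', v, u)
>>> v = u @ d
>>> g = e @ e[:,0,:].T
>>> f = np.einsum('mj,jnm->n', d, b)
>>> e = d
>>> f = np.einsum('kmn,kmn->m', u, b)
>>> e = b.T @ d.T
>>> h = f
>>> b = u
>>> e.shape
(17, 5, 17)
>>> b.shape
(23, 5, 17)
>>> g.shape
(19, 23, 19)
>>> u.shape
(23, 5, 17)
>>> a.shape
(5, 19, 3, 2)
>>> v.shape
(23, 5, 23)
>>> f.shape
(5,)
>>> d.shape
(17, 23)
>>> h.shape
(5,)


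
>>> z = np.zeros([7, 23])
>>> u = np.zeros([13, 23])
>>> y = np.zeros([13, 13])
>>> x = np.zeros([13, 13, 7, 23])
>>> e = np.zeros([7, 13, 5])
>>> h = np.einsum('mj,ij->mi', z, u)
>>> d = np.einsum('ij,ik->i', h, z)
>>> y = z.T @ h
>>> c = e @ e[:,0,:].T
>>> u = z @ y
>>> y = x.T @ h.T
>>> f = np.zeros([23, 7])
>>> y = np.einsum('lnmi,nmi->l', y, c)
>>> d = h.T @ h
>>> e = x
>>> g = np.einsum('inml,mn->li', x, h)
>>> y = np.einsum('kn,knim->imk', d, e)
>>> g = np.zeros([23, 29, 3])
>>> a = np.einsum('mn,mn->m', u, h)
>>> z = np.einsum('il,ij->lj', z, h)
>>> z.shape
(23, 13)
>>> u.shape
(7, 13)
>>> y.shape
(7, 23, 13)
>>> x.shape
(13, 13, 7, 23)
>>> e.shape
(13, 13, 7, 23)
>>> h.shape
(7, 13)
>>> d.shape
(13, 13)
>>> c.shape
(7, 13, 7)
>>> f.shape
(23, 7)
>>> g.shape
(23, 29, 3)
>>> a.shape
(7,)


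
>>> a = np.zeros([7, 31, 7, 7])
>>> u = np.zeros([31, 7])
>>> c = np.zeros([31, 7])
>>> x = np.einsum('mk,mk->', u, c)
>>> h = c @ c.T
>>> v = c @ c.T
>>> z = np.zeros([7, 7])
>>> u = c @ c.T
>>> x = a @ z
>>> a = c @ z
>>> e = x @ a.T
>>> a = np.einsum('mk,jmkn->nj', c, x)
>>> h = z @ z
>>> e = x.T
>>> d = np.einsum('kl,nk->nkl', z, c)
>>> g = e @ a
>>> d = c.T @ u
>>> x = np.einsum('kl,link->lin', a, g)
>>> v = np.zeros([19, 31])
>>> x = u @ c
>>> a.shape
(7, 7)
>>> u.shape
(31, 31)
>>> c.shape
(31, 7)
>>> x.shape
(31, 7)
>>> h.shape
(7, 7)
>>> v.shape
(19, 31)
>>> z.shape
(7, 7)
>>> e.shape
(7, 7, 31, 7)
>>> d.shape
(7, 31)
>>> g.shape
(7, 7, 31, 7)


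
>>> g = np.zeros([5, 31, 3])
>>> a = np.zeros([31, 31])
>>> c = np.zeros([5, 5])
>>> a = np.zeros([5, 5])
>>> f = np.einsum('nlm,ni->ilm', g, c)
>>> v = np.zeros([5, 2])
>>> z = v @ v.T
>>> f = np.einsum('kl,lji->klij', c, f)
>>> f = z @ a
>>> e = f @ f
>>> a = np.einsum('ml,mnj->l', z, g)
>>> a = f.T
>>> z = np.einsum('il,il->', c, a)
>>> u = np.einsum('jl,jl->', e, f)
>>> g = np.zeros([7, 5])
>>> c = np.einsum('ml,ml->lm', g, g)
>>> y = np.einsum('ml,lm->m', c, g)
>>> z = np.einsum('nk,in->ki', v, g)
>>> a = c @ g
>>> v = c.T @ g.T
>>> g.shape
(7, 5)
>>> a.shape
(5, 5)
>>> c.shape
(5, 7)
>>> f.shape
(5, 5)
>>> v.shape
(7, 7)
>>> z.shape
(2, 7)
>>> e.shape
(5, 5)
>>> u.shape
()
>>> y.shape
(5,)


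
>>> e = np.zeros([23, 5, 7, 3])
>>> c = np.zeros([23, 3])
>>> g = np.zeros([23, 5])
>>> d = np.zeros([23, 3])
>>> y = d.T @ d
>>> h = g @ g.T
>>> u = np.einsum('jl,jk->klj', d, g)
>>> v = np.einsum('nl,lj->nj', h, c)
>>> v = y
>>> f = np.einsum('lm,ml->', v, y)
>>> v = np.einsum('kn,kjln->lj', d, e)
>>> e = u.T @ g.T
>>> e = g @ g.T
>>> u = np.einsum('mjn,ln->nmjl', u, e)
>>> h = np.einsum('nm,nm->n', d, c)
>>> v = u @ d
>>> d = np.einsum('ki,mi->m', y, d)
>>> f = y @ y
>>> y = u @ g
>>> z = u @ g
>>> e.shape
(23, 23)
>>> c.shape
(23, 3)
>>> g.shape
(23, 5)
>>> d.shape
(23,)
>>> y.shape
(23, 5, 3, 5)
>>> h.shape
(23,)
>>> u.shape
(23, 5, 3, 23)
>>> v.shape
(23, 5, 3, 3)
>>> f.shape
(3, 3)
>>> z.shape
(23, 5, 3, 5)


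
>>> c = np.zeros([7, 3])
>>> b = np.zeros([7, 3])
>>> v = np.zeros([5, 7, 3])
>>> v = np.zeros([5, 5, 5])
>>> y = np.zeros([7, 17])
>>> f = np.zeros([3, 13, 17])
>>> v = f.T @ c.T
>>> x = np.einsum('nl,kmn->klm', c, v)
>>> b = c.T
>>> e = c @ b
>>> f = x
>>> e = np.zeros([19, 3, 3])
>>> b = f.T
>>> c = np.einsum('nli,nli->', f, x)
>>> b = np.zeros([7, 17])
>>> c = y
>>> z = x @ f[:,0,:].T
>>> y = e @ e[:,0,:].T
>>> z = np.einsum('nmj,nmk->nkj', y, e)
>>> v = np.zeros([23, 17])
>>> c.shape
(7, 17)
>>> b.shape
(7, 17)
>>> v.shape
(23, 17)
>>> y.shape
(19, 3, 19)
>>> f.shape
(17, 3, 13)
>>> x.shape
(17, 3, 13)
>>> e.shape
(19, 3, 3)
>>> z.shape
(19, 3, 19)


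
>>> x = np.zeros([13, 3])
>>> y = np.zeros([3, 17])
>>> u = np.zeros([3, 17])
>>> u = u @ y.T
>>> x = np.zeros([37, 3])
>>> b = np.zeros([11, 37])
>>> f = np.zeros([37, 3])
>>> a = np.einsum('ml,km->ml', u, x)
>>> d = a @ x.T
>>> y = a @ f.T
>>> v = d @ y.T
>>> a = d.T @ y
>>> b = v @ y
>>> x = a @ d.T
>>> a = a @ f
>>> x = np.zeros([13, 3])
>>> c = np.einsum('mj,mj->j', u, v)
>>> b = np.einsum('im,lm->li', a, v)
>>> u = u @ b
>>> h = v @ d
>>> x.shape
(13, 3)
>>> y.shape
(3, 37)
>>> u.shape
(3, 37)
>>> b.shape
(3, 37)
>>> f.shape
(37, 3)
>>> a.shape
(37, 3)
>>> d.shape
(3, 37)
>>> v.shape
(3, 3)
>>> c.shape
(3,)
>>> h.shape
(3, 37)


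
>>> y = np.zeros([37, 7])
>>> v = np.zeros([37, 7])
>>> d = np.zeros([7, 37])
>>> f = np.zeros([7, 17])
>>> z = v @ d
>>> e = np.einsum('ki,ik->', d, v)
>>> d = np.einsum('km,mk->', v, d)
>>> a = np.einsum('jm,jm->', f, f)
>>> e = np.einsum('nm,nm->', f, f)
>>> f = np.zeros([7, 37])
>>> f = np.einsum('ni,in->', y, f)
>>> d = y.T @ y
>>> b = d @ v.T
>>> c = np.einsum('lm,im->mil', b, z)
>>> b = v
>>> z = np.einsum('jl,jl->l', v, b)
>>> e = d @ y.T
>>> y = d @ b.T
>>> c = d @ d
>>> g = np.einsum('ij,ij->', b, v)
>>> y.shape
(7, 37)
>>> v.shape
(37, 7)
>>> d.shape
(7, 7)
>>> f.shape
()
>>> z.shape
(7,)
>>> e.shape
(7, 37)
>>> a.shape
()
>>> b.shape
(37, 7)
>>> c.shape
(7, 7)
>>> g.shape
()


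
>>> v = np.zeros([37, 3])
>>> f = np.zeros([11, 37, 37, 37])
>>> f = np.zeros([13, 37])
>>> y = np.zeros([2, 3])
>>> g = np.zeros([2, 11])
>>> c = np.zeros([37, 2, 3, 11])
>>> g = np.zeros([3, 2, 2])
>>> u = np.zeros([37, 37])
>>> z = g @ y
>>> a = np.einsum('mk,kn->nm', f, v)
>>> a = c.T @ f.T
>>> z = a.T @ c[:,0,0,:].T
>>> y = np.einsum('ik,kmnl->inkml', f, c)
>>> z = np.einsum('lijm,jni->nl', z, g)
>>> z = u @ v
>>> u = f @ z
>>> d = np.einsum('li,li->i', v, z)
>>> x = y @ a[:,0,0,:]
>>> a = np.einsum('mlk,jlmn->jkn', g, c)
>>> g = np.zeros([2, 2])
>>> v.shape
(37, 3)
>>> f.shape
(13, 37)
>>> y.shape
(13, 3, 37, 2, 11)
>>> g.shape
(2, 2)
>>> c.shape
(37, 2, 3, 11)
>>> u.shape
(13, 3)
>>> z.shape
(37, 3)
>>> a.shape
(37, 2, 11)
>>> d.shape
(3,)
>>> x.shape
(13, 3, 37, 2, 13)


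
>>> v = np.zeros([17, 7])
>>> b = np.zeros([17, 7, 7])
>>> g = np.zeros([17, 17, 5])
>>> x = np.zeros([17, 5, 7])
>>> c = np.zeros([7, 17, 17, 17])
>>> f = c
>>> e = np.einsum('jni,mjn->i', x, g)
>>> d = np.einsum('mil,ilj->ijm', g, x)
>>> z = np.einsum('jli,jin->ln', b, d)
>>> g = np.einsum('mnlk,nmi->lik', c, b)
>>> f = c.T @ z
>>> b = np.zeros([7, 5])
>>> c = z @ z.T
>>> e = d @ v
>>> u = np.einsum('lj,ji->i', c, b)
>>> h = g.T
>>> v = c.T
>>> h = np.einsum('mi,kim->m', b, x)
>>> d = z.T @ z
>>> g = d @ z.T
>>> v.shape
(7, 7)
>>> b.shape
(7, 5)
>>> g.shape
(17, 7)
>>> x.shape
(17, 5, 7)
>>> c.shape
(7, 7)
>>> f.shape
(17, 17, 17, 17)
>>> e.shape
(17, 7, 7)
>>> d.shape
(17, 17)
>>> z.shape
(7, 17)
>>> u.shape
(5,)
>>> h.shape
(7,)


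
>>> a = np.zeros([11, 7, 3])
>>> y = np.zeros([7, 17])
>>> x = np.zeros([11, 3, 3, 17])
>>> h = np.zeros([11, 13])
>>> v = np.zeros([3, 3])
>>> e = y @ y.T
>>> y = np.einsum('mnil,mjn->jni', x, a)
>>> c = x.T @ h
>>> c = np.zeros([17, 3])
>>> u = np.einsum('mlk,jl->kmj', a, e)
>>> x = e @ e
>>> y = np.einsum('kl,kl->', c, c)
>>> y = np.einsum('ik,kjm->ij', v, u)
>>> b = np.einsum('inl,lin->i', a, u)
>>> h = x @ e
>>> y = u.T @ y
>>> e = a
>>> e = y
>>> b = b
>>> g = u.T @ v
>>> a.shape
(11, 7, 3)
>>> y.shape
(7, 11, 11)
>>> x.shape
(7, 7)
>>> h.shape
(7, 7)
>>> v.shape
(3, 3)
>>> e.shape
(7, 11, 11)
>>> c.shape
(17, 3)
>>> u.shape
(3, 11, 7)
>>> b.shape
(11,)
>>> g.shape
(7, 11, 3)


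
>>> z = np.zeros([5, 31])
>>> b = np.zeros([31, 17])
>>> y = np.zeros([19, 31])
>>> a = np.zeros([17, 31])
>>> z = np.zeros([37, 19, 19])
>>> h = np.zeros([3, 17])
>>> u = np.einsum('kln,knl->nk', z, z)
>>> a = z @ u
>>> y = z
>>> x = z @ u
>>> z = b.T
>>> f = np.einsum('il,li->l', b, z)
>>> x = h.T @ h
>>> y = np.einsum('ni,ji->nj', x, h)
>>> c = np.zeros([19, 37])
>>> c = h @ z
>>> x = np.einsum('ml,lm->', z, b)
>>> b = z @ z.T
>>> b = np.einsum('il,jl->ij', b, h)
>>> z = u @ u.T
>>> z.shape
(19, 19)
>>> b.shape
(17, 3)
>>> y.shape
(17, 3)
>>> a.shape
(37, 19, 37)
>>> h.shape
(3, 17)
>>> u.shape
(19, 37)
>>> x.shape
()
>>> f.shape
(17,)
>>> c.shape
(3, 31)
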